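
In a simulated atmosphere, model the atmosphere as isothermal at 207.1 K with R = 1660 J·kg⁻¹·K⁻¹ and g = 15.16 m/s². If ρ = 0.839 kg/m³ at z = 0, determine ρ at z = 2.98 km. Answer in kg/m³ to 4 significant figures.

ρ ≈ 0.7357 kg/m³

Scale height: H = RT/g = 1660 × 207.1 / 15.16 = 22677 m.
In an isothermal atmosphere, density decays like pressure: ρ = ρ₀ exp(−z/H).
z/H = 2980.0/22677 = 0.13141; exp(−0.13141) = 0.87686.
ρ = 0.839 × 0.87686 = 0.73569 kg/m³.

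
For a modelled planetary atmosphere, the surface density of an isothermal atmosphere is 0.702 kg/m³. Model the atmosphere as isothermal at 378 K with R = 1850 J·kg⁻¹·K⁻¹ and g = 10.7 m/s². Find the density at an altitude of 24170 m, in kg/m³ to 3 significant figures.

ρ ≈ 0.485 kg/m³

Scale height: H = RT/g = 1850 × 378 / 10.7 = 65355 m.
In an isothermal atmosphere, density decays like pressure: ρ = ρ₀ exp(−z/H).
z/H = 24170/65355 = 0.36983; exp(−0.36983) = 0.69085.
ρ = 0.702 × 0.69085 = 0.48498 kg/m³.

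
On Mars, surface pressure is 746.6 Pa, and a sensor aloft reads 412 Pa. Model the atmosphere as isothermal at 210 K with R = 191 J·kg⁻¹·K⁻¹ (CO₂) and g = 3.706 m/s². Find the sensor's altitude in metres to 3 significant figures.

Scale height: H = RT/g = 191 × 210 / 3.706 = 10823 m.
Invert the barometric formula: z = H ln(P₀/P).
P₀/P = 746.6/412 = 1.8121; ln(1.8121) = 0.59449.
z = 10823 × 0.59449 = 6434.2 m.

z ≈ 6430 m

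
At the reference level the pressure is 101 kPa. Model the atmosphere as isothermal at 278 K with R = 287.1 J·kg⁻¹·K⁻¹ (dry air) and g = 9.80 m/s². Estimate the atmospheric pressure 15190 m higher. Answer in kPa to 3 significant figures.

P ≈ 15.6 kPa

Scale height: H = RT/g = 287.1 × 278 / 9.80 = 8144.3 m.
Barometric formula: P = P₀ exp(−z/H).
z/H = 15190/8144.3 = 1.8651; exp(−1.8651) = 0.15488.
P = 101 × 0.15488 = 15.643 kPa.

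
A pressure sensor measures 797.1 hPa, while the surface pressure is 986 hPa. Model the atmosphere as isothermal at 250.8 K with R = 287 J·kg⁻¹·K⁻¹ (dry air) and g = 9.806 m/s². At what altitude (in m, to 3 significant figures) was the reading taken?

Scale height: H = RT/g = 287 × 250.8 / 9.806 = 7340.4 m.
Invert the barometric formula: z = H ln(P₀/P).
P₀/P = 986/797.1 = 1.2370; ln(1.2370) = 0.21269.
z = 7340.4 × 0.21269 = 1561.2 m.

z ≈ 1560 m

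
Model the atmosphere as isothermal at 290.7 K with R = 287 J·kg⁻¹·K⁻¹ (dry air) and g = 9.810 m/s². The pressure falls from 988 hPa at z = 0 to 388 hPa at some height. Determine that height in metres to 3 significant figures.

Scale height: H = RT/g = 287 × 290.7 / 9.810 = 8504.7 m.
Invert the barometric formula: z = H ln(P₀/P).
P₀/P = 988/388 = 2.5464; ln(2.5464) = 0.93468.
z = 8504.7 × 0.93468 = 7949.2 m.

z ≈ 7950 m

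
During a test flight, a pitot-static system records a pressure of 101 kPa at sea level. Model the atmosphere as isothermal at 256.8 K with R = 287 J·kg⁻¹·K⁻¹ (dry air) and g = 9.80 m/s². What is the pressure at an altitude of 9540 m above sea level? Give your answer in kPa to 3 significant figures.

Scale height: H = RT/g = 287 × 256.8 / 9.80 = 7520.6 m.
Barometric formula: P = P₀ exp(−z/H).
z/H = 9540.0/7520.6 = 1.2685; exp(−1.2685) = 0.28125.
P = 101 × 0.28125 = 28.406 kPa.

P ≈ 28.4 kPa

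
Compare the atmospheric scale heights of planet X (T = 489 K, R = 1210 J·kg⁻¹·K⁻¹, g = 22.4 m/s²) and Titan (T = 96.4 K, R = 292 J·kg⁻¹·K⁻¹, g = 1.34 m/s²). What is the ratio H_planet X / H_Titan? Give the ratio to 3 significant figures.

H_planet X/H_Titan ≈ 1.26

H = RT/g for each body.
H_planet X = 1210 × 489 / 22.4 = 26415 m.
H_Titan = 292 × 96.4 / 1.34 = 21007 m.
H_planet X/H_Titan = 26415/21007 = 1.2574.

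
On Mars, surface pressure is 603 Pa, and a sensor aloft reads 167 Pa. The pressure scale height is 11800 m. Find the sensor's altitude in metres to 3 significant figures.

z ≈ 15200 m

Invert the barometric formula: z = H ln(P₀/P).
P₀/P = 603/167 = 3.6108; ln(3.6108) = 1.2839.
z = 11800 × 1.2839 = 15150 m.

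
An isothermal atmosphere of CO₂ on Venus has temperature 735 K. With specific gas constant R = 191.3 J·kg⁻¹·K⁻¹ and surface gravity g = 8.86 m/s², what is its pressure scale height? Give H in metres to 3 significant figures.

H ≈ 15900 m

The scale height of an isothermal atmosphere is H = RT/g.
H = 191.3 × 735 / 8.86 = 140610/8.86 = 15870 m.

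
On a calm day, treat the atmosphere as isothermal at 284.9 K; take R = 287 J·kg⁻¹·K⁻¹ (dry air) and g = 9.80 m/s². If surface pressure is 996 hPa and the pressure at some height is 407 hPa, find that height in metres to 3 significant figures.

Scale height: H = RT/g = 287 × 284.9 / 9.80 = 8343.5 m.
Invert the barometric formula: z = H ln(P₀/P).
P₀/P = 996/407 = 2.4472; ln(2.4472) = 0.89494.
z = 8343.5 × 0.89494 = 7466.9 m.

z ≈ 7470 m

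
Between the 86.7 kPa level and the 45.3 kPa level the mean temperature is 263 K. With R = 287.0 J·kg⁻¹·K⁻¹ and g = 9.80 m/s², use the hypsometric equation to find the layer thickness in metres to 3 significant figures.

Hypsometric equation: Δz = (R T̄/g) ln(P₁/P₂).
R T̄/g = 287.0 × 263 / 9.80 = 7702.1 m.
ln(86.7/45.3) = ln(1.9139) = 0.64914.
Δz = 7702.1 × 0.64914 = 4999.7 m.

Δz ≈ 5000 m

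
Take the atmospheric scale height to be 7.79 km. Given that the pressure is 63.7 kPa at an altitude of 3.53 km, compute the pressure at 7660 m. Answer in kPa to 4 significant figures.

P ≈ 37.49 kPa

Between two levels, P₂ = P₁ exp(−Δz/H) with Δz = z₂ − z₁.
Δz = 7660.0 − 3530.0 = 4130.0 m; Δz/H = 4130.0/7790.0 = 0.53017.
P₂ = 63.7 × exp(−0.53017) = 63.7 × 0.58850 = 37.487 kPa.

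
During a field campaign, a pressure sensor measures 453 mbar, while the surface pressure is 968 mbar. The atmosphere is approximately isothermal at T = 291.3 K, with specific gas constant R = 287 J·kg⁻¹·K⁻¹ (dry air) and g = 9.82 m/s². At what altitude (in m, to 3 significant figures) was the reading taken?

z ≈ 6460 m

Scale height: H = RT/g = 287 × 291.3 / 9.82 = 8513.6 m.
Invert the barometric formula: z = H ln(P₀/P).
P₀/P = 968/453 = 2.1369; ln(2.1369) = 0.75936.
z = 8513.6 × 0.75936 = 6464.9 m.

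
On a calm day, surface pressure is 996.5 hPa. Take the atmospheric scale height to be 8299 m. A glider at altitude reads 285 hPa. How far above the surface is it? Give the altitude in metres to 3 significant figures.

z ≈ 10400 m

Invert the barometric formula: z = H ln(P₀/P).
P₀/P = 996.5/285 = 3.4965; ln(3.4965) = 1.2518.
z = 8299.0 × 1.2518 = 10389 m.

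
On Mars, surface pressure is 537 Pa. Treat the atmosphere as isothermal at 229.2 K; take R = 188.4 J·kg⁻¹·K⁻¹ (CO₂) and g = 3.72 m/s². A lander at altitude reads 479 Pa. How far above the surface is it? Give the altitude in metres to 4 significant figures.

Scale height: H = RT/g = 188.4 × 229.2 / 3.72 = 11608 m.
Invert the barometric formula: z = H ln(P₀/P).
P₀/P = 537/479 = 1.1211; ln(1.1211) = 0.11431.
z = 11608 × 0.11431 = 1326.9 m.

z ≈ 1327 m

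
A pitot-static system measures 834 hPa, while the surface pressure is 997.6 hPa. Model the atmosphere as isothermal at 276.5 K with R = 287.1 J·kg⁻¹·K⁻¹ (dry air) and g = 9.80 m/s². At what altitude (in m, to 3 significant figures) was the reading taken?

z ≈ 1450 m

Scale height: H = RT/g = 287.1 × 276.5 / 9.80 = 8100.3 m.
Invert the barometric formula: z = H ln(P₀/P).
P₀/P = 997.6/834 = 1.1962; ln(1.1962) = 0.17915.
z = 8100.3 × 0.17915 = 1451.2 m.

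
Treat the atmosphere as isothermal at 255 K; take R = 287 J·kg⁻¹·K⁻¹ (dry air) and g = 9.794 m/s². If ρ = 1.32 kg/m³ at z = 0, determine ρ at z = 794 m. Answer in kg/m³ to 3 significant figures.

Scale height: H = RT/g = 287 × 255 / 9.794 = 7472.4 m.
In an isothermal atmosphere, density decays like pressure: ρ = ρ₀ exp(−z/H).
z/H = 794.00/7472.4 = 0.10626; exp(−0.10626) = 0.89919.
ρ = 1.32 × 0.89919 = 1.1869 kg/m³.

ρ ≈ 1.19 kg/m³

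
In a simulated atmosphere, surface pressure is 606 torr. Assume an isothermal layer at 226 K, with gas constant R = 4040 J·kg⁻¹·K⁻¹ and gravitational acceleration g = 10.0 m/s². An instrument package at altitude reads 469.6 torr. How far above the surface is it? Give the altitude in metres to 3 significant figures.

Scale height: H = RT/g = 4040 × 226 / 10.0 = 91304 m.
Invert the barometric formula: z = H ln(P₀/P).
P₀/P = 606/469.6 = 1.2905; ln(1.2905) = 0.25503.
z = 91304 × 0.25503 = 23285 m.

z ≈ 23300 m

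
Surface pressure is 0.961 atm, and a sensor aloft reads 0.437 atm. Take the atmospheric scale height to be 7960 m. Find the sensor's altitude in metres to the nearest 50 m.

Invert the barometric formula: z = H ln(P₀/P).
P₀/P = 0.961/0.437 = 2.1991; ln(2.1991) = 0.78805.
z = 7960.0 × 0.78805 = 6272.9 m.

z ≈ 6250 m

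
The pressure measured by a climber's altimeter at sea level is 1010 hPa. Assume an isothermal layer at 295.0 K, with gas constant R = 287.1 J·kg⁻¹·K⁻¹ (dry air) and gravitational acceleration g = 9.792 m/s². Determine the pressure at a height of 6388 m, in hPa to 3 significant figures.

P ≈ 483 hPa

Scale height: H = RT/g = 287.1 × 295.0 / 9.792 = 8649.4 m.
Barometric formula: P = P₀ exp(−z/H).
z/H = 6388.0/8649.4 = 0.73855; exp(−0.73855) = 0.47781.
P = 1010 × 0.47781 = 482.59 hPa.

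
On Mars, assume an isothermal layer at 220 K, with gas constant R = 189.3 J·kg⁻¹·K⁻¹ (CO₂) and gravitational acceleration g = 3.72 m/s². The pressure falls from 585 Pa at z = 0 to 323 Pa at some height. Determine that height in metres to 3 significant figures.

Scale height: H = RT/g = 189.3 × 220 / 3.72 = 11195 m.
Invert the barometric formula: z = H ln(P₀/P).
P₀/P = 585/323 = 1.8111; ln(1.8111) = 0.59393.
z = 11195 × 0.59393 = 6649.0 m.

z ≈ 6650 m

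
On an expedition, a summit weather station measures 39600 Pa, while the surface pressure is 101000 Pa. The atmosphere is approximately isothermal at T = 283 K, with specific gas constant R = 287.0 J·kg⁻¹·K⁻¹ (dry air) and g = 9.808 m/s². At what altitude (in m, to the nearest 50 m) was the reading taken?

Scale height: H = RT/g = 287.0 × 283 / 9.808 = 8281.1 m.
Invert the barometric formula: z = H ln(P₀/P).
P₀/P = 101000/39600 = 2.5505; ln(2.5505) = 0.93629.
z = 8281.1 × 0.93629 = 7753.5 m.

z ≈ 7750 m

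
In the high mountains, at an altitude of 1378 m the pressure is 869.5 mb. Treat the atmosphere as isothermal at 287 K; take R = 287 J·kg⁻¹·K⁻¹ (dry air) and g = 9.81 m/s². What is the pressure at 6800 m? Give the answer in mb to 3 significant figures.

Scale height: H = RT/g = 287 × 287 / 9.81 = 8396.4 m.
Between two levels, P₂ = P₁ exp(−Δz/H) with Δz = z₂ − z₁.
Δz = 6800.0 − 1378.0 = 5422.0 m; Δz/H = 5422.0/8396.4 = 0.64575.
P₂ = 869.5 × exp(−0.64575) = 869.5 × 0.52427 = 455.85 mb.

P ≈ 456 mb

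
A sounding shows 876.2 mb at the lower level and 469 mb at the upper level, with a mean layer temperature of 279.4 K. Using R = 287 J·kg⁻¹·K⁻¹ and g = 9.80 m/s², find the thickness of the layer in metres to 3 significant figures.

Hypsometric equation: Δz = (R T̄/g) ln(P₁/P₂).
R T̄/g = 287 × 279.4 / 9.80 = 8182.4 m.
ln(876.2/469) = ln(1.8682) = 0.62498.
Δz = 8182.4 × 0.62498 = 5113.8 m.

Δz ≈ 5110 m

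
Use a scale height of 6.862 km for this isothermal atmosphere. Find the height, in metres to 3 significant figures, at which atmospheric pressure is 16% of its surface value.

z ≈ 12600 m

Set P/P₀ = exp(−z/H) = 0.16, so z = −H ln(0.16).
−ln(0.16) = 1.8326; z = 6862.0 × 1.8326 = 12575 m.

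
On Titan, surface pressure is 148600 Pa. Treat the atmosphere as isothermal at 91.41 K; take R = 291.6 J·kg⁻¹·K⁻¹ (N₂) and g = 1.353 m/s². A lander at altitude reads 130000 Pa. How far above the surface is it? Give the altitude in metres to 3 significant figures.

z ≈ 2630 m

Scale height: H = RT/g = 291.6 × 91.41 / 1.353 = 19701 m.
Invert the barometric formula: z = H ln(P₀/P).
P₀/P = 148600/130000 = 1.1431; ln(1.1431) = 0.13374.
z = 19701 × 0.13374 = 2634.8 m.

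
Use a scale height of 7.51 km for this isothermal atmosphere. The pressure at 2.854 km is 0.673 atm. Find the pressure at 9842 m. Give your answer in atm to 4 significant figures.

P ≈ 0.2654 atm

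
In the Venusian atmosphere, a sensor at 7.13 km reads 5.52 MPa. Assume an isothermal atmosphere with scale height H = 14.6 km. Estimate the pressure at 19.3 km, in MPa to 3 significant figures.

P ≈ 2.40 MPa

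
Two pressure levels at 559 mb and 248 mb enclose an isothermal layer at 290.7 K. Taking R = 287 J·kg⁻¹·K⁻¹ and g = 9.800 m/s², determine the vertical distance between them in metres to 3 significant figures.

Hypsometric equation: Δz = (R T̄/g) ln(P₁/P₂).
R T̄/g = 287 × 290.7 / 9.800 = 8513.4 m.
ln(559/248) = ln(2.2540) = 0.81271.
Δz = 8513.4 × 0.81271 = 6918.9 m.

Δz ≈ 6920 m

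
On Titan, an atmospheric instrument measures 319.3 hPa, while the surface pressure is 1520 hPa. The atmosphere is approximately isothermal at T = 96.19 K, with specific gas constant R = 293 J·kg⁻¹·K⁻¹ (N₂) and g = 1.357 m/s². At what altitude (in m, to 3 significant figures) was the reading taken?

z ≈ 32400 m

Scale height: H = RT/g = 293 × 96.19 / 1.357 = 20769 m.
Invert the barometric formula: z = H ln(P₀/P).
P₀/P = 1520/319.3 = 4.7604; ln(4.7604) = 1.5603.
z = 20769 × 1.5603 = 32406 m.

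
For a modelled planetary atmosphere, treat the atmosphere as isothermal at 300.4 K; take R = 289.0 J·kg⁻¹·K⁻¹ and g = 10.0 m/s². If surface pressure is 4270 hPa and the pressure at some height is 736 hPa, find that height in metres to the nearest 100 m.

z ≈ 15300 m

Scale height: H = RT/g = 289.0 × 300.4 / 10.0 = 8681.6 m.
Invert the barometric formula: z = H ln(P₀/P).
P₀/P = 4270/736 = 5.8016; ln(5.8016) = 1.7581.
z = 8681.6 × 1.7581 = 15263 m.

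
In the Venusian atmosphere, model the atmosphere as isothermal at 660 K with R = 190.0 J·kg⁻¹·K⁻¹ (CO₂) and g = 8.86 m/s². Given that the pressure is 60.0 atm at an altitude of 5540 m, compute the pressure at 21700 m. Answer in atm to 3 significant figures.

P ≈ 19.2 atm

Scale height: H = RT/g = 190.0 × 660 / 8.86 = 14153 m.
Between two levels, P₂ = P₁ exp(−Δz/H) with Δz = z₂ − z₁.
Δz = 21700 − 5540.0 = 16160 m; Δz/H = 16160/14153 = 1.1418.
P₂ = 60.0 × exp(−1.1418) = 60.0 × 0.31924 = 19.154 atm.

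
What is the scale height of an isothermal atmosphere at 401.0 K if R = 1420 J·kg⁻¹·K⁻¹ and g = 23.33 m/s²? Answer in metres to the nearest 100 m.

The scale height of an isothermal atmosphere is H = RT/g.
H = 1420 × 401.0 / 23.33 = 569420/23.33 = 24407 m.

H ≈ 24400 m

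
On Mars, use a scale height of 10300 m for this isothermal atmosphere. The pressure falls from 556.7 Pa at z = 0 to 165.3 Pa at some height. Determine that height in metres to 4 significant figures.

z ≈ 12510 m

Invert the barometric formula: z = H ln(P₀/P).
P₀/P = 556.7/165.3 = 3.3678; ln(3.3678) = 1.2143.
z = 10300 × 1.2143 = 12507 m.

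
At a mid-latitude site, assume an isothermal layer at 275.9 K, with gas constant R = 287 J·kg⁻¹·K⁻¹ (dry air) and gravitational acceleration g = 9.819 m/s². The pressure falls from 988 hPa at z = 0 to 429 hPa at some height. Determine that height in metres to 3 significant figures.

Scale height: H = RT/g = 287 × 275.9 / 9.819 = 8064.3 m.
Invert the barometric formula: z = H ln(P₀/P).
P₀/P = 988/429 = 2.3030; ln(2.3030) = 0.83421.
z = 8064.3 × 0.83421 = 6727.3 m.

z ≈ 6730 m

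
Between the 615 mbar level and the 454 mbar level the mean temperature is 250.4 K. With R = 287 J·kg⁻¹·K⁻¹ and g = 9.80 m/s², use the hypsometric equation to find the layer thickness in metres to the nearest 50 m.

Hypsometric equation: Δz = (R T̄/g) ln(P₁/P₂).
R T̄/g = 287 × 250.4 / 9.80 = 7333.1 m.
ln(615/454) = ln(1.3546) = 0.30351.
Δz = 7333.1 × 0.30351 = 2225.7 m.

Δz ≈ 2250 m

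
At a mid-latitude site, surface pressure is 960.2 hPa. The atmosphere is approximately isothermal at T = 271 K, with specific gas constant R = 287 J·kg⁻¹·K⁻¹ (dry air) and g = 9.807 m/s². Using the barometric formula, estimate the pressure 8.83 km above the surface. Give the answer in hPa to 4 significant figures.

Scale height: H = RT/g = 287 × 271 / 9.807 = 7930.8 m.
Barometric formula: P = P₀ exp(−z/H).
z/H = 8830.0/7930.8 = 1.1134; exp(−1.1134) = 0.32844.
P = 960.2 × 0.32844 = 315.37 hPa.

P ≈ 315.4 hPa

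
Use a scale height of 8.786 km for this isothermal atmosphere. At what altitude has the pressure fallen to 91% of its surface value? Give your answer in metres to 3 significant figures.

z ≈ 829 m

Set P/P₀ = exp(−z/H) = 0.91, so z = −H ln(0.91).
−ln(0.91) = 0.094311; z = 8786.0 × 0.094311 = 828.62 m.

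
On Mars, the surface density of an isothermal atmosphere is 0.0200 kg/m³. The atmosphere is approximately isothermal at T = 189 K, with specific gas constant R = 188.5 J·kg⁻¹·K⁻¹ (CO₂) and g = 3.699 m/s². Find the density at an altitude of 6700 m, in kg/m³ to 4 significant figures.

ρ ≈ 0.009975 kg/m³

Scale height: H = RT/g = 188.5 × 189 / 3.699 = 9631.4 m.
In an isothermal atmosphere, density decays like pressure: ρ = ρ₀ exp(−z/H).
z/H = 6700.0/9631.4 = 0.69564; exp(−0.69564) = 0.49876.
ρ = 0.0200 × 0.49876 = 0.0099752 kg/m³.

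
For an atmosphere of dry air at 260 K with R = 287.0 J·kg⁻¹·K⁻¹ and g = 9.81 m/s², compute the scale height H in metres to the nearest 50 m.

The scale height of an isothermal atmosphere is H = RT/g.
H = 287.0 × 260 / 9.81 = 74620/9.81 = 7606.5 m.

H ≈ 7600 m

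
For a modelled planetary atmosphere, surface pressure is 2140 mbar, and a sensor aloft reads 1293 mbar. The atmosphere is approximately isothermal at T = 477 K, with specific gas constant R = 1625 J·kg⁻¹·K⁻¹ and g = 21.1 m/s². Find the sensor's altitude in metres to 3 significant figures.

z ≈ 18500 m

Scale height: H = RT/g = 1625 × 477 / 21.1 = 36736 m.
Invert the barometric formula: z = H ln(P₀/P).
P₀/P = 2140/1293 = 1.6551; ln(1.6551) = 0.50386.
z = 36736 × 0.50386 = 18510 m.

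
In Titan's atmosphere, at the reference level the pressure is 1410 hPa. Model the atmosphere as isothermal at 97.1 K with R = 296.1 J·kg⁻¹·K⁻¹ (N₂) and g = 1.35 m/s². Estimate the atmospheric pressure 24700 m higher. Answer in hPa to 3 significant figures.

P ≈ 442 hPa

Scale height: H = RT/g = 296.1 × 97.1 / 1.35 = 21297 m.
Barometric formula: P = P₀ exp(−z/H).
z/H = 24700/21297 = 1.1598; exp(−1.1598) = 0.31355.
P = 1410 × 0.31355 = 442.11 hPa.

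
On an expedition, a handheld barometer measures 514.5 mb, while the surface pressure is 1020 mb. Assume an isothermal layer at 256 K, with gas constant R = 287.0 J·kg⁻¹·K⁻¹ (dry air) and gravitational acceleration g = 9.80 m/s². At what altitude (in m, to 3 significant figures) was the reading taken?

Scale height: H = RT/g = 287.0 × 256 / 9.80 = 7497.1 m.
Invert the barometric formula: z = H ln(P₀/P).
P₀/P = 1020/514.5 = 1.9825; ln(1.9825) = 0.68436.
z = 7497.1 × 0.68436 = 5130.7 m.

z ≈ 5130 m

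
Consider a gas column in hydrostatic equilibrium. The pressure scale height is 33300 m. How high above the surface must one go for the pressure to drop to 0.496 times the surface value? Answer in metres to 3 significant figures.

Set P/P₀ = exp(−z/H) = 0.496, so z = −H ln(0.496).
−ln(0.496) = 0.70118; z = 33300 × 0.70118 = 23349 m.

z ≈ 23300 m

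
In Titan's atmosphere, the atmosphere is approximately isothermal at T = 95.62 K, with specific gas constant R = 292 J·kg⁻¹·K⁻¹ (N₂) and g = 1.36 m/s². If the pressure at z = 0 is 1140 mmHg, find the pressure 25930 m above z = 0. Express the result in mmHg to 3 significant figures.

Scale height: H = RT/g = 292 × 95.62 / 1.36 = 20530 m.
Barometric formula: P = P₀ exp(−z/H).
z/H = 25930/20530 = 1.2630; exp(−1.2630) = 0.28280.
P = 1140 × 0.28280 = 322.39 mmHg.

P ≈ 322 mmHg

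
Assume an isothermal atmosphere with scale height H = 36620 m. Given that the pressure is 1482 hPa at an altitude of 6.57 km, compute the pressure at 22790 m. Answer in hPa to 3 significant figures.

Between two levels, P₂ = P₁ exp(−Δz/H) with Δz = z₂ − z₁.
Δz = 22790 − 6570.0 = 16220 m; Δz/H = 16220/36620 = 0.44293.
P₂ = 1482 × exp(−0.44293) = 1482 × 0.64215 = 951.67 hPa.

P ≈ 952 hPa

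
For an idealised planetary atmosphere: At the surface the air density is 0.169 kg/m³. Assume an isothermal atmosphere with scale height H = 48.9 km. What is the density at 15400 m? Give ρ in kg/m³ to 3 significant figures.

In an isothermal atmosphere, density decays like pressure: ρ = ρ₀ exp(−z/H).
z/H = 15400/48900 = 0.31493; exp(−0.31493) = 0.72984.
ρ = 0.169 × 0.72984 = 0.12334 kg/m³.

ρ ≈ 0.123 kg/m³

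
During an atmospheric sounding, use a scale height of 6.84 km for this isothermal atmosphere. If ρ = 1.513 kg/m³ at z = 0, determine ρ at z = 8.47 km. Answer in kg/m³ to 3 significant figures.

In an isothermal atmosphere, density decays like pressure: ρ = ρ₀ exp(−z/H).
z/H = 8470.0/6840.0 = 1.2383; exp(−1.2383) = 0.28988.
ρ = 1.513 × 0.28988 = 0.43859 kg/m³.

ρ ≈ 0.439 kg/m³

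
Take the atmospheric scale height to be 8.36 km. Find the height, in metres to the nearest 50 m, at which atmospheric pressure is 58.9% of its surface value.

z ≈ 4450 m

Set P/P₀ = exp(−z/H) = 0.589, so z = −H ln(0.589).
−ln(0.589) = 0.52933; z = 8360.0 × 0.52933 = 4425.2 m.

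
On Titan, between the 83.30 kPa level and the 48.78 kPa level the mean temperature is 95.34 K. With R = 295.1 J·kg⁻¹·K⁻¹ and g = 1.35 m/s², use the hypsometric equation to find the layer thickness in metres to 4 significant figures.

Δz ≈ 11150 m

Hypsometric equation: Δz = (R T̄/g) ln(P₁/P₂).
R T̄/g = 295.1 × 95.34 / 1.35 = 20841 m.
ln(83.30/48.78) = ln(1.7077) = 0.53515.
Δz = 20841 × 0.53515 = 11153 m.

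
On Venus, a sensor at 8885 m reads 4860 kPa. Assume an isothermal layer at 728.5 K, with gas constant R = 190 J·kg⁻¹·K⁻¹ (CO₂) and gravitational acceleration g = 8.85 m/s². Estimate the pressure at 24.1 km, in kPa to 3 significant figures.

P ≈ 1840 kPa

Scale height: H = RT/g = 190 × 728.5 / 8.85 = 15640 m.
Between two levels, P₂ = P₁ exp(−Δz/H) with Δz = z₂ − z₁.
Δz = 24100 − 8885.0 = 15215 m; Δz/H = 15215/15640 = 0.97283.
P₂ = 4860 × exp(−0.97283) = 4860 × 0.37801 = 1837.1 kPa.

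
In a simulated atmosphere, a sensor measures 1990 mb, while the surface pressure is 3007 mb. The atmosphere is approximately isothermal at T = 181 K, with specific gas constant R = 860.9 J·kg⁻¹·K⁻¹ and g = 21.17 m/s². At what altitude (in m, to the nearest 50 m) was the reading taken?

Scale height: H = RT/g = 860.9 × 181 / 21.17 = 7360.6 m.
Invert the barometric formula: z = H ln(P₀/P).
P₀/P = 3007/1990 = 1.5111; ln(1.5111) = 0.41284.
z = 7360.6 × 0.41284 = 3038.8 m.

z ≈ 3050 m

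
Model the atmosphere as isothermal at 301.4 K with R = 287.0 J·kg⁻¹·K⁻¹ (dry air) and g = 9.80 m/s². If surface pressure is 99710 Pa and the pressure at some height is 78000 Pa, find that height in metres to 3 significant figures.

Scale height: H = RT/g = 287.0 × 301.4 / 9.80 = 8826.7 m.
Invert the barometric formula: z = H ln(P₀/P).
P₀/P = 99710/78000 = 1.2783; ln(1.2783) = 0.24553.
z = 8826.7 × 0.24553 = 2167.2 m.

z ≈ 2170 m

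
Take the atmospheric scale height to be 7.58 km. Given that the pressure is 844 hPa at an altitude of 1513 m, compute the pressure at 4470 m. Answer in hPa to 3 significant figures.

Between two levels, P₂ = P₁ exp(−Δz/H) with Δz = z₂ − z₁.
Δz = 4470.0 − 1513.0 = 2957.0 m; Δz/H = 2957.0/7580.0 = 0.39011.
P₂ = 844 × exp(−0.39011) = 844 × 0.67698 = 571.37 hPa.

P ≈ 571 hPa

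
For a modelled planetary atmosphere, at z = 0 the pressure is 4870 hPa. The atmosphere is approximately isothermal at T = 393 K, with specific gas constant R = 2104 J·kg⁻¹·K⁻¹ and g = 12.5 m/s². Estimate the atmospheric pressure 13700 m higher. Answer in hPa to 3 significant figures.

P ≈ 3960 hPa

Scale height: H = RT/g = 2104 × 393 / 12.5 = 66150 m.
Barometric formula: P = P₀ exp(−z/H).
z/H = 13700/66150 = 0.20711; exp(−0.20711) = 0.81293.
P = 4870 × 0.81293 = 3959.0 hPa.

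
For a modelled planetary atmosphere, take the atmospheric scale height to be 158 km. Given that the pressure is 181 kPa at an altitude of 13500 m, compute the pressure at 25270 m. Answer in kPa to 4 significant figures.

Between two levels, P₂ = P₁ exp(−Δz/H) with Δz = z₂ − z₁.
Δz = 25270 − 13500 = 11770 m; Δz/H = 11770/158000 = 0.074494.
P₂ = 181 × exp(−0.074494) = 181 × 0.92821 = 168.01 kPa.

P ≈ 168.0 kPa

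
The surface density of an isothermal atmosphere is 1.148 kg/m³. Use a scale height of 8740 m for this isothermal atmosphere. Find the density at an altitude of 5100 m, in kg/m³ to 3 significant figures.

ρ ≈ 0.641 kg/m³

In an isothermal atmosphere, density decays like pressure: ρ = ρ₀ exp(−z/H).
z/H = 5100.0/8740.0 = 0.58352; exp(−0.58352) = 0.55793.
ρ = 1.148 × 0.55793 = 0.64050 kg/m³.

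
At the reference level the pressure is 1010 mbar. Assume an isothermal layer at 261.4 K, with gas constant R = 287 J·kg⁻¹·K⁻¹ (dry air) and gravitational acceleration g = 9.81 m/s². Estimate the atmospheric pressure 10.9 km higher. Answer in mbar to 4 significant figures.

Scale height: H = RT/g = 287 × 261.4 / 9.81 = 7647.5 m.
Barometric formula: P = P₀ exp(−z/H).
z/H = 10900/7647.5 = 1.4253; exp(−1.4253) = 0.24044.
P = 1010 × 0.24044 = 242.84 mbar.

P ≈ 242.8 mbar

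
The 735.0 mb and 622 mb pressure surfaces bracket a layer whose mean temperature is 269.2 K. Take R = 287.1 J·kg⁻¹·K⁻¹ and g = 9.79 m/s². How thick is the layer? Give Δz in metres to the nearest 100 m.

Δz ≈ 1300 m

Hypsometric equation: Δz = (R T̄/g) ln(P₁/P₂).
R T̄/g = 287.1 × 269.2 / 9.79 = 7894.5 m.
ln(735.0/622) = ln(1.1817) = 0.16695.
Δz = 7894.5 × 0.16695 = 1318.0 m.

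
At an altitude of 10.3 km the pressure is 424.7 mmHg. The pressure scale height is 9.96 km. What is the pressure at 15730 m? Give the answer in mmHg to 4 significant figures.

P ≈ 246.2 mmHg

Between two levels, P₂ = P₁ exp(−Δz/H) with Δz = z₂ − z₁.
Δz = 15730 − 10300 = 5430.0 m; Δz/H = 5430.0/9960.0 = 0.54518.
P₂ = 424.7 × exp(−0.54518) = 424.7 × 0.57974 = 246.22 mmHg.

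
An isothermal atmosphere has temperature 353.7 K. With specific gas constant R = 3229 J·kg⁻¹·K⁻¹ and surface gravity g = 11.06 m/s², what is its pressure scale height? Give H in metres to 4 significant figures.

H ≈ 103300 m

The scale height of an isothermal atmosphere is H = RT/g.
H = 3229 × 353.7 / 11.06 = 1142100/11.06 = 103260 m.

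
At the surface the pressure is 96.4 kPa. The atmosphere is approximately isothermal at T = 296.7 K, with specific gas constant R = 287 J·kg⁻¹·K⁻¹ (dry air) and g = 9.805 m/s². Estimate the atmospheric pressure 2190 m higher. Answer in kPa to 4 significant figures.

P ≈ 74.91 kPa

Scale height: H = RT/g = 287 × 296.7 / 9.805 = 8684.6 m.
Barometric formula: P = P₀ exp(−z/H).
z/H = 2190.0/8684.6 = 0.25217; exp(−0.25217) = 0.77711.
P = 96.4 × 0.77711 = 74.913 kPa.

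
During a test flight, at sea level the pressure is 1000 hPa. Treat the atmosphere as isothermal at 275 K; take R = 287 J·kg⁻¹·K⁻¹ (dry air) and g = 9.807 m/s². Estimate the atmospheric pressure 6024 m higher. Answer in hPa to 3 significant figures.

Scale height: H = RT/g = 287 × 275 / 9.807 = 8047.8 m.
Barometric formula: P = P₀ exp(−z/H).
z/H = 6024.0/8047.8 = 0.74853; exp(−0.74853) = 0.47306.
P = 1000 × 0.47306 = 473.06 hPa.

P ≈ 473 hPa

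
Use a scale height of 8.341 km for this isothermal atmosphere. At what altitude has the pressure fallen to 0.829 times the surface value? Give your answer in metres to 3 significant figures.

Set P/P₀ = exp(−z/H) = 0.829, so z = −H ln(0.829).
−ln(0.829) = 0.18754; z = 8341.0 × 0.18754 = 1564.3 m.

z ≈ 1560 m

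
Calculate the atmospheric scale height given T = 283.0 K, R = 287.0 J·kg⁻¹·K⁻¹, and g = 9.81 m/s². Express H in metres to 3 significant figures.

H ≈ 8280 m

The scale height of an isothermal atmosphere is H = RT/g.
H = 287.0 × 283.0 / 9.81 = 81221/9.81 = 8279.4 m.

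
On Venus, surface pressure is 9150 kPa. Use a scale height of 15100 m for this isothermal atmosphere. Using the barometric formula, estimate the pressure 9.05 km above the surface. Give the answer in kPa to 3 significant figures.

Barometric formula: P = P₀ exp(−z/H).
z/H = 9050.0/15100 = 0.59934; exp(−0.59934) = 0.54917.
P = 9150 × 0.54917 = 5024.9 kPa.

P ≈ 5020 kPa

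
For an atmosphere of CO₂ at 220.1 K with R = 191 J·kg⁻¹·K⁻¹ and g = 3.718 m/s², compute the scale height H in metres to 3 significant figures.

H ≈ 11300 m

The scale height of an isothermal atmosphere is H = RT/g.
H = 191 × 220.1 / 3.718 = 42039/3.718 = 11307 m.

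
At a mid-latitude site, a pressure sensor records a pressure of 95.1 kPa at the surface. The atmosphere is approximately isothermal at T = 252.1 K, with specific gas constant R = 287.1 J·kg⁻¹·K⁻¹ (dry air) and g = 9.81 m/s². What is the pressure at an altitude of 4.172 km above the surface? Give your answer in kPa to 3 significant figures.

Scale height: H = RT/g = 287.1 × 252.1 / 9.81 = 7378.0 m.
Barometric formula: P = P₀ exp(−z/H).
z/H = 4172.0/7378.0 = 0.56546; exp(−0.56546) = 0.56810.
P = 95.1 × 0.56810 = 54.026 kPa.

P ≈ 54.0 kPa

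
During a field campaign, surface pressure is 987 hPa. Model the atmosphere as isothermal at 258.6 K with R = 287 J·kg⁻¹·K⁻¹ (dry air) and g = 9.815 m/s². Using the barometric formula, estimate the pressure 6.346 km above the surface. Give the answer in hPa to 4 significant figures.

Scale height: H = RT/g = 287 × 258.6 / 9.815 = 7561.7 m.
Barometric formula: P = P₀ exp(−z/H).
z/H = 6346.0/7561.7 = 0.83923; exp(−0.83923) = 0.43204.
P = 987 × 0.43204 = 426.42 hPa.

P ≈ 426.4 hPa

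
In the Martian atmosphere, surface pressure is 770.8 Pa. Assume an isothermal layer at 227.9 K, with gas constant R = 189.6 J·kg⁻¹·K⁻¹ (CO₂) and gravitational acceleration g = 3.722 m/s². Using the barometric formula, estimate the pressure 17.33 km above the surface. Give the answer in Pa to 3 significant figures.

Scale height: H = RT/g = 189.6 × 227.9 / 3.722 = 11609 m.
Barometric formula: P = P₀ exp(−z/H).
z/H = 17330/11609 = 1.4928; exp(−1.4928) = 0.22474.
P = 770.8 × 0.22474 = 173.23 Pa.

P ≈ 173 Pa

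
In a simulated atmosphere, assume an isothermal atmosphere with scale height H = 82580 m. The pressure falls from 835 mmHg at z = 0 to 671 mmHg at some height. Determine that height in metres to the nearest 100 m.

Invert the barometric formula: z = H ln(P₀/P).
P₀/P = 835/671 = 1.2444; ln(1.2444) = 0.21865.
z = 82580 × 0.21865 = 18056 m.

z ≈ 18100 m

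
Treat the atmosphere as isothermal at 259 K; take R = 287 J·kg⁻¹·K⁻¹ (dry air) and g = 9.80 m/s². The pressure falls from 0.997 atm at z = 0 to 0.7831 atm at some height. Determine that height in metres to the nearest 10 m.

z ≈ 1830 m

Scale height: H = RT/g = 287 × 259 / 9.80 = 7585.0 m.
Invert the barometric formula: z = H ln(P₀/P).
P₀/P = 0.997/0.7831 = 1.2731; ln(1.2731) = 0.24145.
z = 7585.0 × 0.24145 = 1831.4 m.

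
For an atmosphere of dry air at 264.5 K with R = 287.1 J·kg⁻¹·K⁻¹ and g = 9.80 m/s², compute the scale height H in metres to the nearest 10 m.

The scale height of an isothermal atmosphere is H = RT/g.
H = 287.1 × 264.5 / 9.80 = 75938/9.80 = 7748.8 m.

H ≈ 7750 m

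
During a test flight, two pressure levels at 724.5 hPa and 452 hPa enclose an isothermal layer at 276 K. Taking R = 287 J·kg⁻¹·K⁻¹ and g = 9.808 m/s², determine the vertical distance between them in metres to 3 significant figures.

Δz ≈ 3810 m

Hypsometric equation: Δz = (R T̄/g) ln(P₁/P₂).
R T̄/g = 287 × 276 / 9.808 = 8076.3 m.
ln(724.5/452) = ln(1.6029) = 0.47181.
Δz = 8076.3 × 0.47181 = 3810.5 m.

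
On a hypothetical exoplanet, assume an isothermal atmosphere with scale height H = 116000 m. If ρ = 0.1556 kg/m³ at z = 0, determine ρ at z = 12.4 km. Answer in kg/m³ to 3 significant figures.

In an isothermal atmosphere, density decays like pressure: ρ = ρ₀ exp(−z/H).
z/H = 12400/116000 = 0.10690; exp(−0.10690) = 0.89862.
ρ = 0.1556 × 0.89862 = 0.13983 kg/m³.

ρ ≈ 0.140 kg/m³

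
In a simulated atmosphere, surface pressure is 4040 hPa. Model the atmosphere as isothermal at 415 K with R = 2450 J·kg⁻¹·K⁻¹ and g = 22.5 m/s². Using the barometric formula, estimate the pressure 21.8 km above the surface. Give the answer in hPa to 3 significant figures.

P ≈ 2490 hPa

Scale height: H = RT/g = 2450 × 415 / 22.5 = 45189 m.
Barometric formula: P = P₀ exp(−z/H).
z/H = 21800/45189 = 0.48242; exp(−0.48242) = 0.61729.
P = 4040 × 0.61729 = 2493.9 hPa.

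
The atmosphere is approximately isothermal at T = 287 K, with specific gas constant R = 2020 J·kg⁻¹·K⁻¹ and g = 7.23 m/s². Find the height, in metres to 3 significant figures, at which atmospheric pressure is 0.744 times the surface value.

Scale height: H = RT/g = 2020 × 287 / 7.23 = 80185 m.
Set P/P₀ = exp(−z/H) = 0.744, so z = −H ln(0.744).
−ln(0.744) = 0.29571; z = 80185 × 0.29571 = 23712 m.

z ≈ 23700 m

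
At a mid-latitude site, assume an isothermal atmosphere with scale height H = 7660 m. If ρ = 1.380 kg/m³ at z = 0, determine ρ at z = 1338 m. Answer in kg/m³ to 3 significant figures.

ρ ≈ 1.16 kg/m³

In an isothermal atmosphere, density decays like pressure: ρ = ρ₀ exp(−z/H).
z/H = 1338.0/7660.0 = 0.17467; exp(−0.17467) = 0.83973.
ρ = 1.380 × 0.83973 = 1.1588 kg/m³.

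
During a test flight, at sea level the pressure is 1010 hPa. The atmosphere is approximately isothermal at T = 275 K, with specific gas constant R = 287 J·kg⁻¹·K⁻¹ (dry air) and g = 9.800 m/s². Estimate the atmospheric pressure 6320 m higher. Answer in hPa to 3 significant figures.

Scale height: H = RT/g = 287 × 275 / 9.800 = 8053.6 m.
Barometric formula: P = P₀ exp(−z/H).
z/H = 6320.0/8053.6 = 0.78474; exp(−0.78474) = 0.45624.
P = 1010 × 0.45624 = 460.80 hPa.

P ≈ 461 hPa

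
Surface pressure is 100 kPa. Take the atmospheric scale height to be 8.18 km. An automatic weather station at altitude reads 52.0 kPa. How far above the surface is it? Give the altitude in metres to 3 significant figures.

Invert the barometric formula: z = H ln(P₀/P).
P₀/P = 100/52.0 = 1.9231; ln(1.9231) = 0.65394.
z = 8180.0 × 0.65394 = 5349.2 m.

z ≈ 5350 m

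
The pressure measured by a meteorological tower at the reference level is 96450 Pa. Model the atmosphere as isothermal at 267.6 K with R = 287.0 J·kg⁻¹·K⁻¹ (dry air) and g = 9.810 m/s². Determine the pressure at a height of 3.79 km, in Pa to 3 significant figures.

Scale height: H = RT/g = 287.0 × 267.6 / 9.810 = 7828.9 m.
Barometric formula: P = P₀ exp(−z/H).
z/H = 3790.0/7828.9 = 0.48410; exp(−0.48410) = 0.61625.
P = 96450 × 0.61625 = 59437 Pa.

P ≈ 59400 Pa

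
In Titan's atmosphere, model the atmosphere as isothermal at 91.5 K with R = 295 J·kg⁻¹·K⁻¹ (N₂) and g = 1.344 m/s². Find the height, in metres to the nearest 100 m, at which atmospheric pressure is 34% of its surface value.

Scale height: H = RT/g = 295 × 91.5 / 1.344 = 20084 m.
Set P/P₀ = exp(−z/H) = 0.34, so z = −H ln(0.34).
−ln(0.34) = 1.0788; z = 20084 × 1.0788 = 21667 m.

z ≈ 21700 m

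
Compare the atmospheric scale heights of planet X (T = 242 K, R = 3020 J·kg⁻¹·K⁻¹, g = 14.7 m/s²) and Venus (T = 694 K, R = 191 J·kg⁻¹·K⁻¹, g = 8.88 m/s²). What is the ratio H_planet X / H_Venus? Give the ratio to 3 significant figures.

H_planet X/H_Venus ≈ 3.33

H = RT/g for each body.
H_planet X = 3020 × 242 / 14.7 = 49717 m.
H_Venus = 191 × 694 / 8.88 = 14927 m.
H_planet X/H_Venus = 49717/14927 = 3.3307.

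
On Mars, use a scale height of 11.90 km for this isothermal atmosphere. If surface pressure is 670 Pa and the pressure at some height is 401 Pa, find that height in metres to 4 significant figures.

z ≈ 6108 m

Invert the barometric formula: z = H ln(P₀/P).
P₀/P = 670/401 = 1.6708; ln(1.6708) = 0.51330.
z = 11900 × 0.51330 = 6108.3 m.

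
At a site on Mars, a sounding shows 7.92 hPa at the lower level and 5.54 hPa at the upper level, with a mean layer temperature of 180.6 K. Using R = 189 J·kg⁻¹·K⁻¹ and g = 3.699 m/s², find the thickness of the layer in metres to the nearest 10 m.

Hypsometric equation: Δz = (R T̄/g) ln(P₁/P₂).
R T̄/g = 189 × 180.6 / 3.699 = 9227.7 m.
ln(7.92/5.54) = ln(1.4296) = 0.35739.
Δz = 9227.7 × 0.35739 = 3297.9 m.

Δz ≈ 3300 m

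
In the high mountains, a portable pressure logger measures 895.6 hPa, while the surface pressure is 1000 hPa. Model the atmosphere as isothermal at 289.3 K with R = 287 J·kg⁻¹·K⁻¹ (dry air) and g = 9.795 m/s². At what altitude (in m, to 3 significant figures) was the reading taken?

z ≈ 935 m

Scale height: H = RT/g = 287 × 289.3 / 9.795 = 8476.7 m.
Invert the barometric formula: z = H ln(P₀/P).
P₀/P = 1000/895.6 = 1.1166; ln(1.1166) = 0.11029.
z = 8476.7 × 0.11029 = 934.90 m.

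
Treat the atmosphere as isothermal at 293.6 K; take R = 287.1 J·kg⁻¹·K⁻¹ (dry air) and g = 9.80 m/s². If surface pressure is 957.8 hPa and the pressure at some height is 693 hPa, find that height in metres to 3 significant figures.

Scale height: H = RT/g = 287.1 × 293.6 / 9.80 = 8601.3 m.
Invert the barometric formula: z = H ln(P₀/P).
P₀/P = 957.8/693 = 1.3821; ln(1.3821) = 0.32360.
z = 8601.3 × 0.32360 = 2783.4 m.

z ≈ 2780 m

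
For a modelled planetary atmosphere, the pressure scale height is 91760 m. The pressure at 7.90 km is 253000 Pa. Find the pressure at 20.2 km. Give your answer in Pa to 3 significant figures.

Between two levels, P₂ = P₁ exp(−Δz/H) with Δz = z₂ − z₁.
Δz = 20200 − 7900.0 = 12300 m; Δz/H = 12300/91760 = 0.13405.
P₂ = 253000 × exp(−0.13405) = 253000 × 0.87455 = 221260 Pa.

P ≈ 221000 Pa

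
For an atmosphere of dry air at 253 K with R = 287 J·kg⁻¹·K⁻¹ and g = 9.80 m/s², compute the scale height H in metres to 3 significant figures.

H ≈ 7410 m

The scale height of an isothermal atmosphere is H = RT/g.
H = 287 × 253 / 9.80 = 72611/9.80 = 7409.3 m.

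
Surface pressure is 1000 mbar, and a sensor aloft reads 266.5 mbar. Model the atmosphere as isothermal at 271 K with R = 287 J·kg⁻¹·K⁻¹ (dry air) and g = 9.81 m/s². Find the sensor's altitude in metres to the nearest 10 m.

z ≈ 10480 m

Scale height: H = RT/g = 287 × 271 / 9.81 = 7928.3 m.
Invert the barometric formula: z = H ln(P₀/P).
P₀/P = 1000/266.5 = 3.7523; ln(3.7523) = 1.3224.
z = 7928.3 × 1.3224 = 10484 m.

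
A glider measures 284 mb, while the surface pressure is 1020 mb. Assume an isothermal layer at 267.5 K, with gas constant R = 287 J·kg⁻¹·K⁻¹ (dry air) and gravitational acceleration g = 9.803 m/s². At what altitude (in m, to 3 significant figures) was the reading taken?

z ≈ 10000 m

Scale height: H = RT/g = 287 × 267.5 / 9.803 = 7831.5 m.
Invert the barometric formula: z = H ln(P₀/P).
P₀/P = 1020/284 = 3.5915; ln(3.5915) = 1.2786.
z = 7831.5 × 1.2786 = 10013 m.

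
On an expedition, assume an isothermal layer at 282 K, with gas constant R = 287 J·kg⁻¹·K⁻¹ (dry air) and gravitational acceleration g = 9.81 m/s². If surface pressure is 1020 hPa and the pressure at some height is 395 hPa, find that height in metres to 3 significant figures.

Scale height: H = RT/g = 287 × 282 / 9.81 = 8250.2 m.
Invert the barometric formula: z = H ln(P₀/P).
P₀/P = 1020/395 = 2.5823; ln(2.5823) = 0.94868.
z = 8250.2 × 0.94868 = 7826.8 m.

z ≈ 7830 m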